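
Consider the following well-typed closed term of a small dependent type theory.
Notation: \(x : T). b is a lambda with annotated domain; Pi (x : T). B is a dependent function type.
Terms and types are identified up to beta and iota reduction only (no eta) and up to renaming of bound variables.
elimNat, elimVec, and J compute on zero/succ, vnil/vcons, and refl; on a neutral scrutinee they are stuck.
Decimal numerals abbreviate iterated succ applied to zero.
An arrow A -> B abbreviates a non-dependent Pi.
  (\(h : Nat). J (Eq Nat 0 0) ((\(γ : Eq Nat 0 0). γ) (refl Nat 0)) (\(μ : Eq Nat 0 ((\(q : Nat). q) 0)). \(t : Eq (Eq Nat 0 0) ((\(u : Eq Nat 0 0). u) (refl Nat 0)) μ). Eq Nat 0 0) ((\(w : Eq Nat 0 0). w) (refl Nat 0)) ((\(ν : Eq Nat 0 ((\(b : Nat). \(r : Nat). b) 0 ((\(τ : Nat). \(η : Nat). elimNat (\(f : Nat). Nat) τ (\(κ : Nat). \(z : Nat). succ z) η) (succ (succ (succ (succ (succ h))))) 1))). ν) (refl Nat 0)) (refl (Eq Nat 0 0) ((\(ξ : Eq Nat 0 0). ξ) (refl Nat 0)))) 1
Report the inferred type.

type:
  Eq Nat 0 0


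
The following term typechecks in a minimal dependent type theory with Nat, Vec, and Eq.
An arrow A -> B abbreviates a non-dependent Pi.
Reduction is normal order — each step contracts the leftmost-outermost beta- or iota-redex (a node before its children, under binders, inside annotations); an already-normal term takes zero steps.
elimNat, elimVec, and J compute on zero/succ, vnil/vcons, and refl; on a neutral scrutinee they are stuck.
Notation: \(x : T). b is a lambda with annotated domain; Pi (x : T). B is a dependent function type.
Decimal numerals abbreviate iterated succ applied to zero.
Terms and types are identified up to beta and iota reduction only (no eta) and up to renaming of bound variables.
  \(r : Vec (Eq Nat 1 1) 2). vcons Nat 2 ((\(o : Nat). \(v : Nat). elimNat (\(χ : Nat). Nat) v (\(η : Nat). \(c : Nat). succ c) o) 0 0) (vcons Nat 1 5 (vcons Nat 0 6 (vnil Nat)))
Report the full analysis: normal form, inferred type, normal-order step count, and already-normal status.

resulting normal form:
  \(r : Vec (Eq Nat 1 1) 2). vcons Nat 2 0 (vcons Nat 1 5 (vcons Nat 0 6 (vnil Nat)))
inferred type:
  Vec (Eq Nat 1 1) 2 -> Vec Nat 3
normal-order step count: 3
term was already normal: no
first redex: a beta-redex


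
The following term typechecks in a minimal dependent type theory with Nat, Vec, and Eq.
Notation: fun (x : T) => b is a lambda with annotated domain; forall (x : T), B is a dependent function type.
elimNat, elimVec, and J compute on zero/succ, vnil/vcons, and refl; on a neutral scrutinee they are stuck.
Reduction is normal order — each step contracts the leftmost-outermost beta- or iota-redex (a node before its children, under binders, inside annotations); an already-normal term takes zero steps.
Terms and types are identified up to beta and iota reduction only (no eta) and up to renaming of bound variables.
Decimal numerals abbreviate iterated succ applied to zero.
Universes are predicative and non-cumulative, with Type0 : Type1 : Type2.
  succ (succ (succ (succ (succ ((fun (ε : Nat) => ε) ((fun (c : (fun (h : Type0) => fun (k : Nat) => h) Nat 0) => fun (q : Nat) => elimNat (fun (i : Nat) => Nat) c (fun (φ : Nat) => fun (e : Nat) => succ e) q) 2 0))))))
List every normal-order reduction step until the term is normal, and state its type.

normal-order reduction:
  succ (succ (succ (succ (succ ((fun (ε : Nat) => ε) ((fun (c : (fun (h : Type0) => fun (k : Nat) => h) Nat 0) => fun (q : Nat) => elimNat (fun (i : Nat) => Nat) c (fun (φ : Nat) => fun (e : Nat) => succ e) q) 2 0))))))
  ~> succ (succ (succ (succ (succ ((fun (ε : (fun (c : Type0) => fun (h : Nat) => c) Nat 0) => fun (k : Nat) => elimNat (fun (q : Nat) => Nat) ε (fun (i : Nat) => fun (φ : Nat) => succ φ) k) 2 0)))))
  ~> succ (succ (succ (succ (succ ((fun (ε : Nat) => elimNat (fun (c : Nat) => Nat) 2 (fun (h : Nat) => fun (k : Nat) => succ k) ε) 0)))))
  ~> succ (succ (succ (succ (succ (elimNat (fun (ε : Nat) => Nat) 2 (fun (c : Nat) => fun (h : Nat) => succ h) 0)))))
  ~> 7
inferred type:
  Nat


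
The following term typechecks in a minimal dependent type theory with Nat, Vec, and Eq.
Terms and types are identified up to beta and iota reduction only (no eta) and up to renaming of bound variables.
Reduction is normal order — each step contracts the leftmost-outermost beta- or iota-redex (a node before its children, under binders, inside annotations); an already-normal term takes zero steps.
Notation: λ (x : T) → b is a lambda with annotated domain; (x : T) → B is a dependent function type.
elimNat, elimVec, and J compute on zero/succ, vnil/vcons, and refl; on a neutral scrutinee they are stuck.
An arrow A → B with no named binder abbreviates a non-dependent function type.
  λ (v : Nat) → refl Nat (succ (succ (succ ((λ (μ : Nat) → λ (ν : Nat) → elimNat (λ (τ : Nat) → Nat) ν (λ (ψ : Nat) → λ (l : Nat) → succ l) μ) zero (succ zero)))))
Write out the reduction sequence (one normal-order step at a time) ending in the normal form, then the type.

normal-order reduction sequence:
  λ (v : Nat) → refl Nat (succ (succ (succ ((λ (μ : Nat) → λ (ν : Nat) → elimNat (λ (τ : Nat) → Nat) ν (λ (ψ : Nat) → λ (l : Nat) → succ l) μ) zero (succ zero)))))
  ~> λ (v : Nat) → refl Nat (succ (succ (succ ((λ (μ : Nat) → elimNat (λ (ν : Nat) → Nat) μ (λ (τ : Nat) → λ (ψ : Nat) → succ ψ) zero) (succ zero)))))
  ~> λ (v : Nat) → refl Nat (succ (succ (succ (elimNat (λ (μ : Nat) → Nat) (succ zero) (λ (ν : Nat) → λ (τ : Nat) → succ τ) zero))))
  ~> λ (v : Nat) → refl Nat (succ (succ (succ (succ zero))))
inferred type:
  Nat → Eq Nat (succ (succ (succ (succ zero)))) (succ (succ (succ (succ zero))))


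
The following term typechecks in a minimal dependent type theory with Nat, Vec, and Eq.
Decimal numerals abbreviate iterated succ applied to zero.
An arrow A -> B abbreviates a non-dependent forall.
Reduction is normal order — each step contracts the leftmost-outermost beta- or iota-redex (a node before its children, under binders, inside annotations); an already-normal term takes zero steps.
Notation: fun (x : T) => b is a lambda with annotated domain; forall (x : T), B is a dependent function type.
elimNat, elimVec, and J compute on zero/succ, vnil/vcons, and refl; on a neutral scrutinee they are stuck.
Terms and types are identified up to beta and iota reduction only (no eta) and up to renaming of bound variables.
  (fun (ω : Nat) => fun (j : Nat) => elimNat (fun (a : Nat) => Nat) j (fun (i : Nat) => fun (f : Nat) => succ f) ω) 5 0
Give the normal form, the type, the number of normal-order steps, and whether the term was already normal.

reduced normal form:
  5
type:
  Nat
reduction steps (normal order): 18
already normal: no
first contracted redex: a beta-redex


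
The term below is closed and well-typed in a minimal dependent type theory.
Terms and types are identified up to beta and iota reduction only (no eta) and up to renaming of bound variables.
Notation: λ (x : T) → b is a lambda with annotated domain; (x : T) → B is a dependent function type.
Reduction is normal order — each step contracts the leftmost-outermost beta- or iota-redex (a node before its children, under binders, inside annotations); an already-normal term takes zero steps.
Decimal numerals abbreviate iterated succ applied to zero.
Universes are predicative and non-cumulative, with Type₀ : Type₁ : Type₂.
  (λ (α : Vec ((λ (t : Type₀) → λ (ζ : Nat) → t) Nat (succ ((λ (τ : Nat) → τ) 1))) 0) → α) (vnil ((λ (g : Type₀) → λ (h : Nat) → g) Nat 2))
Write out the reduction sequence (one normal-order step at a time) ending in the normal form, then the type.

reduction (normal order):
  (λ (α : Vec ((λ (t : Type₀) → λ (ζ : Nat) → t) Nat (succ ((λ (τ : Nat) → τ) 1))) 0) → α) (vnil ((λ (g : Type₀) → λ (h : Nat) → g) Nat 2))
  ~> vnil ((λ (α : Type₀) → λ (t : Nat) → α) Nat 2)
  ~> vnil ((λ (α : Nat) → Nat) 2)
  ~> vnil Nat
the term's type:
  Vec Nat 0


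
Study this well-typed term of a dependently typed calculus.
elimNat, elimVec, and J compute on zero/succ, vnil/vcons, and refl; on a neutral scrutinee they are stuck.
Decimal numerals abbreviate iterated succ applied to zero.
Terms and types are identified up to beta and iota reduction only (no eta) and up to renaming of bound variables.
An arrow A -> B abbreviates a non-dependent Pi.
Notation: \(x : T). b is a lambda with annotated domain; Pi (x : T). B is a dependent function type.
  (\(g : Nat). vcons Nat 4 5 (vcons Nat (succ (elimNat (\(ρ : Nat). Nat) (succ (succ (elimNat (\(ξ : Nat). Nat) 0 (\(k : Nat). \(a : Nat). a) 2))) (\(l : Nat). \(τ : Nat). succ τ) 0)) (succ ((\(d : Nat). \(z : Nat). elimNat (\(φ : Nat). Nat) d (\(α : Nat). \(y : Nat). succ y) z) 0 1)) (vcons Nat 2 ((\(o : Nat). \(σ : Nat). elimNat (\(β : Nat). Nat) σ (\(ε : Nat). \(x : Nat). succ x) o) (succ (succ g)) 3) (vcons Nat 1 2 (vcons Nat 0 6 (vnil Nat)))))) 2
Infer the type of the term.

type:
  Vec Nat 5


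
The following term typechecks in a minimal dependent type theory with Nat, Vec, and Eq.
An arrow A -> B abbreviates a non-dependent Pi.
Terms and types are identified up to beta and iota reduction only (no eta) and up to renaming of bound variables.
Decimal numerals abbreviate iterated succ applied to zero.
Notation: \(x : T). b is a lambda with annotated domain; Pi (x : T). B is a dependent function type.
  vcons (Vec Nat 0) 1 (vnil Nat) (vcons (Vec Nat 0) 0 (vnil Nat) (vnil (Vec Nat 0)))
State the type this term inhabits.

type:
  Vec (Vec Nat 0) 2


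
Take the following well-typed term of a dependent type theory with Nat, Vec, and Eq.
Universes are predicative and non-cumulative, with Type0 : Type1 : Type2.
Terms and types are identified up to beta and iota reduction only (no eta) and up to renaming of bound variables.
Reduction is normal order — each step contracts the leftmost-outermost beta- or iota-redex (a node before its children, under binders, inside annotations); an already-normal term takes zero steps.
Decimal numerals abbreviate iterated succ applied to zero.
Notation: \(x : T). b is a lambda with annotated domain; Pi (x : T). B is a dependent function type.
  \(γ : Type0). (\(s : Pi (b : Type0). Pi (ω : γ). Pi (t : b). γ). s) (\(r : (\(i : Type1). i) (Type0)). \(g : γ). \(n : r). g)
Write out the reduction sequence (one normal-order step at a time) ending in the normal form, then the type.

normal-order reduction sequence:
  \(γ : Type0). (\(s : Pi (b : Type0). Pi (ω : γ). Pi (t : b). γ). s) (\(r : (\(i : Type1). i) (Type0)). \(g : γ). \(n : r). g)
  ~> \(γ : Type0). \(s : (\(b : Type1). b) (Type0)). \(ω : γ). \(t : s). ω
  ~> \(γ : Type0). \(s : Type0). \(b : γ). \(ω : s). b
the term's type:
  Pi (γ : Type0). Pi (s : Type0). Pi (b : γ). Pi (ω : s). γ


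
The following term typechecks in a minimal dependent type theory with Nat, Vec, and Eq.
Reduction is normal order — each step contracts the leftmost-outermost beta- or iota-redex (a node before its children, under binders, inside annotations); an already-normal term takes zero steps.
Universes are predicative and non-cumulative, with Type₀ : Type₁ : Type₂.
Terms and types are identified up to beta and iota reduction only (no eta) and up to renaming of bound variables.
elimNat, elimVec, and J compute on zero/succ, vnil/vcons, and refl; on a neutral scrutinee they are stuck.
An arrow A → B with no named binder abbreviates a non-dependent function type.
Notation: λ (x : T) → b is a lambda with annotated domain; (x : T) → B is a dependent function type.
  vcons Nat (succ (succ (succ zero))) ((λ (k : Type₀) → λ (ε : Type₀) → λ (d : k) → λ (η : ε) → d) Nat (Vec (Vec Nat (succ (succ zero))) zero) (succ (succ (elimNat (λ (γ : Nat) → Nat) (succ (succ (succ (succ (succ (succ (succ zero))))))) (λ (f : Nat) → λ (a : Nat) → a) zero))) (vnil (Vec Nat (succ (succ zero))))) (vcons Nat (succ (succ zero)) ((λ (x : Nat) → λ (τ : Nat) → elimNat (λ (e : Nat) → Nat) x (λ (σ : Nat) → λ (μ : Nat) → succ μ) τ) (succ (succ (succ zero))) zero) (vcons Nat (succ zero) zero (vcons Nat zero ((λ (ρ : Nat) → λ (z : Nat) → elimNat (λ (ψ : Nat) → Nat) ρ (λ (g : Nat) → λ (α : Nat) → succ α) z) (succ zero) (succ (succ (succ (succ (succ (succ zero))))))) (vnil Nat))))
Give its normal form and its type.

resulting normal form:
  vcons Nat (succ (succ (succ zero))) (succ (succ (succ (succ (succ (succ (succ (succ (succ zero))))))))) (vcons Nat (succ (succ zero)) (succ (succ (succ zero))) (vcons Nat (succ zero) zero (vcons Nat zero (succ (succ (succ (succ (succ (succ (succ zero))))))) (vnil Nat))))
type:
  Vec Nat (succ (succ (succ (succ zero))))


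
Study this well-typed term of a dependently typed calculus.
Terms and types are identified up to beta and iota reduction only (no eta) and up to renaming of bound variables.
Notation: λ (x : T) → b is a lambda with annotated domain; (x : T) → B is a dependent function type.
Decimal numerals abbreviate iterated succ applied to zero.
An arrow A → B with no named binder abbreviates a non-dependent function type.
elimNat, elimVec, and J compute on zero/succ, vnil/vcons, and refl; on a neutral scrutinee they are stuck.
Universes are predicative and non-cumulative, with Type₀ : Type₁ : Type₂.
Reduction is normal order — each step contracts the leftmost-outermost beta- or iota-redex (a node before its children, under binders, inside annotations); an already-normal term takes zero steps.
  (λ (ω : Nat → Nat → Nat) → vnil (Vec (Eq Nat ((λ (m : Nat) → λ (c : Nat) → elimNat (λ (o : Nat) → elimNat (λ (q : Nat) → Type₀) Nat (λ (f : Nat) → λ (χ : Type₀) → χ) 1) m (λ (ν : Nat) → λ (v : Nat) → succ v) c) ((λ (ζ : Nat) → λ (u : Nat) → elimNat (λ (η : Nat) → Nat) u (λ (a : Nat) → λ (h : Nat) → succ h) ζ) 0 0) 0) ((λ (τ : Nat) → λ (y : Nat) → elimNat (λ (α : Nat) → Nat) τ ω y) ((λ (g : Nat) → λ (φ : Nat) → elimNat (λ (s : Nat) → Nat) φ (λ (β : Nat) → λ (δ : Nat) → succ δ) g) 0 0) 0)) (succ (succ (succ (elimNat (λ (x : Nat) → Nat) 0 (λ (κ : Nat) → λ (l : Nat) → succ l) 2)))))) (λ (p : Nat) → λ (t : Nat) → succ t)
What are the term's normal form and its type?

resulting normal form:
  vnil (Vec (Eq Nat 0 0) 5)
the term's type:
  Vec (Vec (Eq Nat 0 0) 5) 0


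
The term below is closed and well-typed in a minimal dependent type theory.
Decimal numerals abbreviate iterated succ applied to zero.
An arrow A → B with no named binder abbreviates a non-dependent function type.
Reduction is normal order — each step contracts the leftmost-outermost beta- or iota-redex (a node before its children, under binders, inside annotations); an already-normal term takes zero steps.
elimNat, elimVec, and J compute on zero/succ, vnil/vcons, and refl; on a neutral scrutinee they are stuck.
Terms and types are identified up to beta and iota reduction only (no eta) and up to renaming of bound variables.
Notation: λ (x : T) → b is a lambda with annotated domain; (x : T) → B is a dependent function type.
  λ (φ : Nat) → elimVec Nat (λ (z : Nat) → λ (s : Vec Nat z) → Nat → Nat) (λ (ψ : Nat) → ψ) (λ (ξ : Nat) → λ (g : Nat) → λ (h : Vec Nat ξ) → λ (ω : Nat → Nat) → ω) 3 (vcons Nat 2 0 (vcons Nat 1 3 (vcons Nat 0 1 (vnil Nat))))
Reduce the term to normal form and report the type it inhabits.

normal form:
  λ (φ : Nat) → λ (z : Nat) → z
the term's type:
  Nat → Nat → Nat


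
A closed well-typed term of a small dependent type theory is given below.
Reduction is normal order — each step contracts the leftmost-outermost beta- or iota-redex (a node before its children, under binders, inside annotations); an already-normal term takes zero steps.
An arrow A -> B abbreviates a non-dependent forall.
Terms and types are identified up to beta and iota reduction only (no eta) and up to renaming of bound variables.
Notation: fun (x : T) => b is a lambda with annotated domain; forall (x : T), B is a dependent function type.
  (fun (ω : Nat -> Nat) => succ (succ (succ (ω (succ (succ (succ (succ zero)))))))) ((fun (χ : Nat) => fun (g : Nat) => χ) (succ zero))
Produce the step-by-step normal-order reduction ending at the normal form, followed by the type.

reduction (normal order):
  (fun (ω : Nat -> Nat) => succ (succ (succ (ω (succ (succ (succ (succ zero)))))))) ((fun (χ : Nat) => fun (g : Nat) => χ) (succ zero))
  ~> succ (succ (succ ((fun (ω : Nat) => fun (χ : Nat) => ω) (succ zero) (succ (succ (succ (succ zero)))))))
  ~> succ (succ (succ ((fun (ω : Nat) => succ zero) (succ (succ (succ (succ zero)))))))
  ~> succ (succ (succ (succ zero)))
inferred type:
  Nat


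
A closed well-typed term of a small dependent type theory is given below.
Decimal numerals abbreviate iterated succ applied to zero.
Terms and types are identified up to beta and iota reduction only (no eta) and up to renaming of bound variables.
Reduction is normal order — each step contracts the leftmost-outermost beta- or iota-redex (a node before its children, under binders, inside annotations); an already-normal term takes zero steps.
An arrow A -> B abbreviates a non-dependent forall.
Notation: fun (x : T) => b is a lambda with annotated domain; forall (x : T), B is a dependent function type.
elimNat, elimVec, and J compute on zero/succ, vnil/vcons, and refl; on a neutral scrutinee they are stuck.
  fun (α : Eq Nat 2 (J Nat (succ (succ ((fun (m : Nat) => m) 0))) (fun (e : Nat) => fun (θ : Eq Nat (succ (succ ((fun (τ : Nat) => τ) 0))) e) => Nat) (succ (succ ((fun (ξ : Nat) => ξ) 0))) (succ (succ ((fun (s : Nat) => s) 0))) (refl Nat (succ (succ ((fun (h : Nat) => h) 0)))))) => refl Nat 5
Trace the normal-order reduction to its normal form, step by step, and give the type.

normal-order reduction:
  fun (α : Eq Nat 2 (J Nat (succ (succ ((fun (m : Nat) => m) 0))) (fun (e : Nat) => fun (θ : Eq Nat (succ (succ ((fun (τ : Nat) => τ) 0))) e) => Nat) (succ (succ ((fun (ξ : Nat) => ξ) 0))) (succ (succ ((fun (s : Nat) => s) 0))) (refl Nat (succ (succ ((fun (h : Nat) => h) 0)))))) => refl Nat 5
  ~> fun (α : Eq Nat 2 (succ (succ ((fun (m : Nat) => m) 0)))) => refl Nat 5
  ~> fun (α : Eq Nat 2 2) => refl Nat 5
inferred type:
  Eq Nat 2 2 -> Eq Nat 5 5


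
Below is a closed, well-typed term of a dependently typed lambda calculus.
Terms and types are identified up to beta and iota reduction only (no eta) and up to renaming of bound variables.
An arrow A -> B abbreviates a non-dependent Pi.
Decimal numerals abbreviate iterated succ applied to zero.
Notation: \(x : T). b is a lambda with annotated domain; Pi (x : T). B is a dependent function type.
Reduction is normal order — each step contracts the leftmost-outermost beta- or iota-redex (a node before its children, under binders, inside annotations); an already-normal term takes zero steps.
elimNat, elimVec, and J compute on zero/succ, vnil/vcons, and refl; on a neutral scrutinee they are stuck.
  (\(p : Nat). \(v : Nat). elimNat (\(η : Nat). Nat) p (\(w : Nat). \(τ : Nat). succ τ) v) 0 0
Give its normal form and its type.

normal form:
  0
inferred type:
  Nat


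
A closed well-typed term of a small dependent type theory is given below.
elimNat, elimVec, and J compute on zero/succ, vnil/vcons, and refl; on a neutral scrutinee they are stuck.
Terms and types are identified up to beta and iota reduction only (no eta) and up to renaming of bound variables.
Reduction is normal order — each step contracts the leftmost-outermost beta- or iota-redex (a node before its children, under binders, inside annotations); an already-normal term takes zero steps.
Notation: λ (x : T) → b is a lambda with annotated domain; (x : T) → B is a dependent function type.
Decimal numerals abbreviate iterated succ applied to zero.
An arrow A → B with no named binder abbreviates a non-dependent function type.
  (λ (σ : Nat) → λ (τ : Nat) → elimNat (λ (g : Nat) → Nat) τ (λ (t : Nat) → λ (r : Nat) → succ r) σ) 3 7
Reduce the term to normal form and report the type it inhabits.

reduced normal form:
  10
inferred type:
  Nat


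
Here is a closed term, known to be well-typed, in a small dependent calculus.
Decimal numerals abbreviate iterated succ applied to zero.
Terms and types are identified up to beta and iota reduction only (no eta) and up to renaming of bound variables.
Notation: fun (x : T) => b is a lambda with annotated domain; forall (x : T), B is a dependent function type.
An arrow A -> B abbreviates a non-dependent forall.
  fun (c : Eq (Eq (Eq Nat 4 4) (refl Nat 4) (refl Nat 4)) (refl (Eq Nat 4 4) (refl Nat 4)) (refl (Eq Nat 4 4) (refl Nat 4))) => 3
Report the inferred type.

inferred type:
  Eq (Eq (Eq Nat 4 4) (refl Nat 4) (refl Nat 4)) (refl (Eq Nat 4 4) (refl Nat 4)) (refl (Eq Nat 4 4) (refl Nat 4)) -> Nat


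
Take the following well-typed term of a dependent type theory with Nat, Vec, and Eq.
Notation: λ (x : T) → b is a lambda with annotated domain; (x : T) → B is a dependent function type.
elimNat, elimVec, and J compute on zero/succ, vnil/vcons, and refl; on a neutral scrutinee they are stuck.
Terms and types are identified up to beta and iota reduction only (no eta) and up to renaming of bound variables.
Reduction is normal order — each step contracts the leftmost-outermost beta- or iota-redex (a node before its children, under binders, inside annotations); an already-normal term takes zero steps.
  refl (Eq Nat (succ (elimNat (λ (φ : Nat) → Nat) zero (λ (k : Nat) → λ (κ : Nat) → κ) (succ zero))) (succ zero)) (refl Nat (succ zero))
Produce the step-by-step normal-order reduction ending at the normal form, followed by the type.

reduction (normal order):
  refl (Eq Nat (succ (elimNat (λ (φ : Nat) → Nat) zero (λ (k : Nat) → λ (κ : Nat) → κ) (succ zero))) (succ zero)) (refl Nat (succ zero))
  ~> refl (Eq Nat (succ ((λ (φ : Nat) → λ (k : Nat) → k) zero (elimNat (λ (κ : Nat) → Nat) zero (λ (η : Nat) → λ (f : Nat) → f) zero))) (succ zero)) (refl Nat (succ zero))
  ~> refl (Eq Nat (succ ((λ (φ : Nat) → φ) (elimNat (λ (k : Nat) → Nat) zero (λ (κ : Nat) → λ (η : Nat) → η) zero))) (succ zero)) (refl Nat (succ zero))
  ~> refl (Eq Nat (succ (elimNat (λ (φ : Nat) → Nat) zero (λ (k : Nat) → λ (κ : Nat) → κ) zero)) (succ zero)) (refl Nat (succ zero))
  ~> refl (Eq Nat (succ zero) (succ zero)) (refl Nat (succ zero))
type:
  Eq (Eq Nat (succ zero) (succ zero)) (refl Nat (succ zero)) (refl Nat (succ zero))


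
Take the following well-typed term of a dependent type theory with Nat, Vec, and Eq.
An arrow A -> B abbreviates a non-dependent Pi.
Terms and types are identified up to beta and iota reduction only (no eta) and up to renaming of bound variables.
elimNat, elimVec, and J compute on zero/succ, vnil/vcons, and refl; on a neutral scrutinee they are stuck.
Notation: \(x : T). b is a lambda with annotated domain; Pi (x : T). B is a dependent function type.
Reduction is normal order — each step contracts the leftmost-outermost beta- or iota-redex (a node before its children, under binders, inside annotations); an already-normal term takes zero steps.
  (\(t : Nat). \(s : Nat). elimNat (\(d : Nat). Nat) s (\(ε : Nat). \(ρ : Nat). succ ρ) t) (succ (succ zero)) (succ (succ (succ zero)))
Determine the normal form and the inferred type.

reduced normal form:
  succ (succ (succ (succ (succ zero))))
inferred type:
  Nat
observation: normalization takes exactly 9 steps under the normal-order strategy.


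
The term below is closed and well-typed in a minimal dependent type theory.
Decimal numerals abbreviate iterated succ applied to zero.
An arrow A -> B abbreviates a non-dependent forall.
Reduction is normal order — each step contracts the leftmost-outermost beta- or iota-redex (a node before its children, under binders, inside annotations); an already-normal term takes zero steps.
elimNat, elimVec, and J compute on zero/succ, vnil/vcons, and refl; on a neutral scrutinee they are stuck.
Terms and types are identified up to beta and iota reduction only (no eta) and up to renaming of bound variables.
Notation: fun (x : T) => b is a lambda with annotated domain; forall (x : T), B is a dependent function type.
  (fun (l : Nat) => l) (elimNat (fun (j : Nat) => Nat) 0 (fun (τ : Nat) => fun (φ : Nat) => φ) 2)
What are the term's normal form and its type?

resulting normal form:
  0
inferred type:
  Nat
observation: reduction starts at a beta-redex, and 8 normal-order steps reach the normal form.


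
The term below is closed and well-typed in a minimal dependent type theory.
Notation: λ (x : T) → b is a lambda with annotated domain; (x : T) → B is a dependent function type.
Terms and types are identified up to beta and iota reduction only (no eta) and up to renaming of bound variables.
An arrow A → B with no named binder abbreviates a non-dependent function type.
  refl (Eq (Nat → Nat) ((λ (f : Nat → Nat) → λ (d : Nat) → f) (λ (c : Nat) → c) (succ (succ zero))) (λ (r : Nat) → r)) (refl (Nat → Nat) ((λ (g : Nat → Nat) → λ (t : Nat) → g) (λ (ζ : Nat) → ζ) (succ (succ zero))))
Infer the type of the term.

type:
  Eq (Eq (Nat → Nat) (λ (f : Nat) → f) (λ (d : Nat) → d)) (refl (Nat → Nat) (λ (c : Nat) → c)) (refl (Nat → Nat) (λ (r : Nat) → r))


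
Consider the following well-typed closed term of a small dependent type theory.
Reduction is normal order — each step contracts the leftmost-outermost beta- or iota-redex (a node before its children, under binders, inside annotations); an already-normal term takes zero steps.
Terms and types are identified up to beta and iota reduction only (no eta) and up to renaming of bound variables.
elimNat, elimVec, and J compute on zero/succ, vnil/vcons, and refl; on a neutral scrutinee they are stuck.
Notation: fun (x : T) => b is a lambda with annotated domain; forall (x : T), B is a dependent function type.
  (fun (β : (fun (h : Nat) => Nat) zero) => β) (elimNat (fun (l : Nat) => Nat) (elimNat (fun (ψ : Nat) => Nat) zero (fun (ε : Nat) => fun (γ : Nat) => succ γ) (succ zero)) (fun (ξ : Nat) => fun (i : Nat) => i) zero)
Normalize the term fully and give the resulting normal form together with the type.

resulting normal form:
  succ zero
type:
  Nat


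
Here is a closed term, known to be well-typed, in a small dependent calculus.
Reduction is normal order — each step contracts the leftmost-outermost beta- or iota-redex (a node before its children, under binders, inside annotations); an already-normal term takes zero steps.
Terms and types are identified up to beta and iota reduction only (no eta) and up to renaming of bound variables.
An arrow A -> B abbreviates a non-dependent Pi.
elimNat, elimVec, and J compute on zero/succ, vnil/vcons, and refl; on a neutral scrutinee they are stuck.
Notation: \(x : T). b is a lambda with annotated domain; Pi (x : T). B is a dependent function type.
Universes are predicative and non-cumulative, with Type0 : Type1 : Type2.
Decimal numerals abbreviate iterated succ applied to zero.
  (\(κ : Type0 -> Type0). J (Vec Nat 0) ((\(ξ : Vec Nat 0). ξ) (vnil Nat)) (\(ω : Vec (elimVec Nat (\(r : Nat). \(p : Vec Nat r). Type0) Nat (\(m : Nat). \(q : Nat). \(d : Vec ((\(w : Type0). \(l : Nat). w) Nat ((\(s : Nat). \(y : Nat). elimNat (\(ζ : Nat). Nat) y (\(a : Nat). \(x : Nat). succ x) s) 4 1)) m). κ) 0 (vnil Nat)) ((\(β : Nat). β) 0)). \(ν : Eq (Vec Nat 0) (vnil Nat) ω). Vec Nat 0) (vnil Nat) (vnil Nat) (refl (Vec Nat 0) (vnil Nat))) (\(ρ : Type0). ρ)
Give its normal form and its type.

reduced normal form:
  vnil Nat
inferred type:
  Vec Nat 0


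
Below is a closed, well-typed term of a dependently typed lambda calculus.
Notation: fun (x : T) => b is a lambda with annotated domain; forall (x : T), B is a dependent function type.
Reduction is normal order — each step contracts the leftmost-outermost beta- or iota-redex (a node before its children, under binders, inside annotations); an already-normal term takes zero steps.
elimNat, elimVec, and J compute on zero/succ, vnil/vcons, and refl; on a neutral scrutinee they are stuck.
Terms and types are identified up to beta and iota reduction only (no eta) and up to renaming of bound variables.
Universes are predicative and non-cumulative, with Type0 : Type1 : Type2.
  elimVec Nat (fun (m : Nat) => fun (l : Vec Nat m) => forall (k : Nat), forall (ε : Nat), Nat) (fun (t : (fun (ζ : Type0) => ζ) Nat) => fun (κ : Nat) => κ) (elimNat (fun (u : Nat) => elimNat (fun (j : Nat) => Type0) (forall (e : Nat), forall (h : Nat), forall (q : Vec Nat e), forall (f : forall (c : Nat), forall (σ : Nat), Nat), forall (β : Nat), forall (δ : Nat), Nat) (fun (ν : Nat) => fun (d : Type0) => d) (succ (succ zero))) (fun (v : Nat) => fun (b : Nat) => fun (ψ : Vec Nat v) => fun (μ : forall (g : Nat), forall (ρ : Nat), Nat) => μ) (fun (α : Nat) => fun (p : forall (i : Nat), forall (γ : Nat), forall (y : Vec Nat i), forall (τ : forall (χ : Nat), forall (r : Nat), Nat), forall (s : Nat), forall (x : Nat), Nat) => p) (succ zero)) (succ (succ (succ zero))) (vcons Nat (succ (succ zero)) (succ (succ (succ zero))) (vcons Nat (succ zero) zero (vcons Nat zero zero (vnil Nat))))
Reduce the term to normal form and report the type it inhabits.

normal form:
  fun (m : Nat) => fun (l : Nat) => l
inferred type:
  forall (m : Nat), forall (l : Nat), Nat


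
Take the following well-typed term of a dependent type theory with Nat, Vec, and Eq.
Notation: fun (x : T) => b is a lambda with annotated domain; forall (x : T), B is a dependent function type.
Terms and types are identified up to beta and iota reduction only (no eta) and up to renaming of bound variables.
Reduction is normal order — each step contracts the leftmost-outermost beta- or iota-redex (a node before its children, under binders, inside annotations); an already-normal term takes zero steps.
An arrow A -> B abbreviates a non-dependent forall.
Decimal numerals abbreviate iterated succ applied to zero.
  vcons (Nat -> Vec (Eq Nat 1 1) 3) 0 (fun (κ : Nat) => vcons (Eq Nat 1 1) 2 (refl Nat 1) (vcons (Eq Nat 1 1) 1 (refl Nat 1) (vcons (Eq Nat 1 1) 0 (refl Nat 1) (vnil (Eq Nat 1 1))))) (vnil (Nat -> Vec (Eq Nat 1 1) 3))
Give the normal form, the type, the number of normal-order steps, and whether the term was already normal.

resulting normal form:
  vcons (Nat -> Vec (Eq Nat 1 1) 3) 0 (fun (κ : Nat) => vcons (Eq Nat 1 1) 2 (refl Nat 1) (vcons (Eq Nat 1 1) 1 (refl Nat 1) (vcons (Eq Nat 1 1) 0 (refl Nat 1) (vnil (Eq Nat 1 1))))) (vnil (Nat -> Vec (Eq Nat 1 1) 3))
type:
  Vec (Nat -> Vec (Eq Nat 1 1) 3) 1
normal-order step count: 0
term was already normal: yes


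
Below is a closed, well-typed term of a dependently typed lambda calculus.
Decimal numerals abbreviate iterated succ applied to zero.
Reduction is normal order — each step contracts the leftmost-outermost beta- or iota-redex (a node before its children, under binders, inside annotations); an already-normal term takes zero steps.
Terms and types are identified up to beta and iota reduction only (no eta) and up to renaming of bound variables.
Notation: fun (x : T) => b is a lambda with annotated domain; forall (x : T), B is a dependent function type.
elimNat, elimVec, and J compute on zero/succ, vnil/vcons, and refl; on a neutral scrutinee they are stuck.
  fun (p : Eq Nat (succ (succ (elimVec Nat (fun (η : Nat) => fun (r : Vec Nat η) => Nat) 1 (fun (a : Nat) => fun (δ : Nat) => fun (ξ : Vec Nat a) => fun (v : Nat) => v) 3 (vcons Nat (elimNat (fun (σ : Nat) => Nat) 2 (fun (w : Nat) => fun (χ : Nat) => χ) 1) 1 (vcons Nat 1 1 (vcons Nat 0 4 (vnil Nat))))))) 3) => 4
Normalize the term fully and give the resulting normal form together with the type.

normal form:
  fun (p : Eq Nat 3 3) => 4
inferred type:
  forall (p : Eq Nat 3 3), Nat


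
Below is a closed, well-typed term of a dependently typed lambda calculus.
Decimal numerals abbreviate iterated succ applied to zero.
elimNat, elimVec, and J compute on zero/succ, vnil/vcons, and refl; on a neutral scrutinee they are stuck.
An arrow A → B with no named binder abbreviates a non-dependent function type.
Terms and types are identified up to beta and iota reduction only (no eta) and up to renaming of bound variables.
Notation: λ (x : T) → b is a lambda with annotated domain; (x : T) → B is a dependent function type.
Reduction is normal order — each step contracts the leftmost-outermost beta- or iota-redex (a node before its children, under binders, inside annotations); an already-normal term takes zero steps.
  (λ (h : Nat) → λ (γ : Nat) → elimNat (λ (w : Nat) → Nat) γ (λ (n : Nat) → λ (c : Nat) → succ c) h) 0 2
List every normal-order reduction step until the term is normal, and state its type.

normal-order reduction sequence:
  (λ (h : Nat) → λ (γ : Nat) → elimNat (λ (w : Nat) → Nat) γ (λ (n : Nat) → λ (c : Nat) → succ c) h) 0 2
  ~> (λ (h : Nat) → elimNat (λ (γ : Nat) → Nat) h (λ (w : Nat) → λ (n : Nat) → succ n) 0) 2
  ~> elimNat (λ (h : Nat) → Nat) 2 (λ (γ : Nat) → λ (w : Nat) → succ w) 0
  ~> 2
the term's type:
  Nat


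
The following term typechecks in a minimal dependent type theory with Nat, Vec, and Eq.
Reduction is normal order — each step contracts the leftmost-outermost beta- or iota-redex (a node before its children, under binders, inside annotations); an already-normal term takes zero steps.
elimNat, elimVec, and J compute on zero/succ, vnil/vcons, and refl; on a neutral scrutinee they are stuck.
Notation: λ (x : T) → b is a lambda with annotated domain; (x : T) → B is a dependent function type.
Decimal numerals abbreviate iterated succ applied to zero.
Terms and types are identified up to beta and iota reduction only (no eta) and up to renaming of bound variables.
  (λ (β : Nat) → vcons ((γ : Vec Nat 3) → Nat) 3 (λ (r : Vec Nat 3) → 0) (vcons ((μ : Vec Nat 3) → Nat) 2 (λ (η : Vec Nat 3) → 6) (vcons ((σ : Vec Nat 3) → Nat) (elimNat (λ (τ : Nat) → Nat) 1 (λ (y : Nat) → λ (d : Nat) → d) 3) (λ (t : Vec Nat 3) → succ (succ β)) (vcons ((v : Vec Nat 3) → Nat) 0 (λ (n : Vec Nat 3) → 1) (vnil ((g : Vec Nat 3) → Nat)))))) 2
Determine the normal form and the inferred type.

normal form:
  vcons ((β : Vec Nat 3) → Nat) 3 (λ (γ : Vec Nat 3) → 0) (vcons ((r : Vec Nat 3) → Nat) 2 (λ (μ : Vec Nat 3) → 6) (vcons ((η : Vec Nat 3) → Nat) 1 (λ (σ : Vec Nat 3) → 4) (vcons ((τ : Vec Nat 3) → Nat) 0 (λ (y : Vec Nat 3) → 1) (vnil ((d : Vec Nat 3) → Nat)))))
inferred type:
  Vec ((β : Vec Nat 3) → Nat) 4
observation: the leftmost-outermost redex is a beta-redex, and normalization takes 11 steps.


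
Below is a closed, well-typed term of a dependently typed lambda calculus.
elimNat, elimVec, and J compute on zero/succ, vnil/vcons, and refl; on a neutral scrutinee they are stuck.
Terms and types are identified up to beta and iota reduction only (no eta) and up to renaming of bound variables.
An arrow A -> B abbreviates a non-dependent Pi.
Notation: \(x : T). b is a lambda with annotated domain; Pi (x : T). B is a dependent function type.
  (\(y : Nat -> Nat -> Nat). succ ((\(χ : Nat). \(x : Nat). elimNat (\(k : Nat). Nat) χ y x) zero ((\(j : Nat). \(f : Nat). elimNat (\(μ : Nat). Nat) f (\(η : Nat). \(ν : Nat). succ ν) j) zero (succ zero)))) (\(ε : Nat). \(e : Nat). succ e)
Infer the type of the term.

type:
  Nat


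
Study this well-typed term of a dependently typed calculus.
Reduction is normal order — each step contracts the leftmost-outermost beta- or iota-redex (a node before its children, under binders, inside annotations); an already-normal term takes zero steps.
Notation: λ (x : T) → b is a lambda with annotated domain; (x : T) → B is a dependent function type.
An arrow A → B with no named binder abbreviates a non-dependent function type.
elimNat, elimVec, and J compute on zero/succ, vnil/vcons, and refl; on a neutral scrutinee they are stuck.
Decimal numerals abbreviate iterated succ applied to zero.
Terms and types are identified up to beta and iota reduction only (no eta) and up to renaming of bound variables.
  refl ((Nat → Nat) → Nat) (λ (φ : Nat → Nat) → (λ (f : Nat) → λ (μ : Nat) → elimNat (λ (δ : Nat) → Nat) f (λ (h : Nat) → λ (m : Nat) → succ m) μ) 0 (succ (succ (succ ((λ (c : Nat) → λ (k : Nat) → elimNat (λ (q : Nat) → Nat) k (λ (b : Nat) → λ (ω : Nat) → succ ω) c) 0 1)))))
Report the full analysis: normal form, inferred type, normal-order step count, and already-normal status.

normal form:
  refl ((Nat → Nat) → Nat) (λ (φ : Nat → Nat) → 4)
the term's type:
  Eq ((Nat → Nat) → Nat) (λ (φ : Nat → Nat) → 4) (λ (f : Nat → Nat) → 4)
steps to reach normal form (normal order): 18
already normal: no
first redex: a beta-redex


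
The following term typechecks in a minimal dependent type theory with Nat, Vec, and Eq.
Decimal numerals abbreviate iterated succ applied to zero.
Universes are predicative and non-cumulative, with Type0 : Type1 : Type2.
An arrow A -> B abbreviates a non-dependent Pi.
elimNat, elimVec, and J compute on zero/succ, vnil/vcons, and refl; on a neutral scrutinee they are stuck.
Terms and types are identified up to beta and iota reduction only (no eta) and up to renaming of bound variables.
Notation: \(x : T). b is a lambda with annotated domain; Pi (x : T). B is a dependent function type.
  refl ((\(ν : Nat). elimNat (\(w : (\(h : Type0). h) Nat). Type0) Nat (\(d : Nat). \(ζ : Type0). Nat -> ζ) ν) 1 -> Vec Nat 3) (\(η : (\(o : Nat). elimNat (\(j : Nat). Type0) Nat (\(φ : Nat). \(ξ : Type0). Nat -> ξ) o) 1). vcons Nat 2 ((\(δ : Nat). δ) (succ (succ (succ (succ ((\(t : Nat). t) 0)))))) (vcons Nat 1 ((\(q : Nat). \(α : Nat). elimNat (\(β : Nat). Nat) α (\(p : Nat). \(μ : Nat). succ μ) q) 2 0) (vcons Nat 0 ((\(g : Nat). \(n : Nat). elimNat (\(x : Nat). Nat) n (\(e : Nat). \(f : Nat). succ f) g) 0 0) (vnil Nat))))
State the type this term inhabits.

type:
  Eq ((Nat -> Nat) -> Vec Nat 3) (\(ν : Nat -> Nat). vcons Nat 2 4 (vcons Nat 1 2 (vcons Nat 0 0 (vnil Nat)))) (\(w : Nat -> Nat). vcons Nat 2 4 (vcons Nat 1 2 (vcons Nat 0 0 (vnil Nat))))


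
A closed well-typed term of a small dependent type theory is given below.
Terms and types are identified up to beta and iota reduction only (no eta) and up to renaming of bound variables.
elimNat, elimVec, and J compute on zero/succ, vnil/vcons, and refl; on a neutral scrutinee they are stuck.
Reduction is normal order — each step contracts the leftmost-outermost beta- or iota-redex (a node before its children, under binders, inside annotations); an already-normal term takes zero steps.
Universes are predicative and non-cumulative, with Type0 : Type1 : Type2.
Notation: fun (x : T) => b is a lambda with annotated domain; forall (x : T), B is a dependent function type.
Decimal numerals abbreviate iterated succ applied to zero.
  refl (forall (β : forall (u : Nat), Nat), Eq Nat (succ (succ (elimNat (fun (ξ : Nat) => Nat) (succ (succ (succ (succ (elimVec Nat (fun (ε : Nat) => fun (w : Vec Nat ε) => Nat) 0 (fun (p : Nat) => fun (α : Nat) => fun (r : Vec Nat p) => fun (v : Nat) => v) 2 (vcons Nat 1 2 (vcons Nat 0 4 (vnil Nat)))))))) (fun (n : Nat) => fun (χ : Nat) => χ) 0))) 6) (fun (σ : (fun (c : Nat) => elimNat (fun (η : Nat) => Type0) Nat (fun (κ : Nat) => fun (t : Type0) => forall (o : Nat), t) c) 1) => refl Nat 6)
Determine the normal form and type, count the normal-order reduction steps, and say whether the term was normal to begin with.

resulting normal form:
  refl (forall (β : forall (u : Nat), Nat), Eq Nat 6 6) (fun (ξ : forall (ε : Nat), Nat) => refl Nat 6)
the term's type:
  Eq (forall (β : forall (u : Nat), Nat), Eq Nat 6 6) (fun (ξ : forall (ε : Nat), Nat) => refl Nat 6) (fun (w : forall (p : Nat), Nat) => refl Nat 6)
normal-order step count: 17
term was already normal: no
first contracted redex: an elimNat iota-redex


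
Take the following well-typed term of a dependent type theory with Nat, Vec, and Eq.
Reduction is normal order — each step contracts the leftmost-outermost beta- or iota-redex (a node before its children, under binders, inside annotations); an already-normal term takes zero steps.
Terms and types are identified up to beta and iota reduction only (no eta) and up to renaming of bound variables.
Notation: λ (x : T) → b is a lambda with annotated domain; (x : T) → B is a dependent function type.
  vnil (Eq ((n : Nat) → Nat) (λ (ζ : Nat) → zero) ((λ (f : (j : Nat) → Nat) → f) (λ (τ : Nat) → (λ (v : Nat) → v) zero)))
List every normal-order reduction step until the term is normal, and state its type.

reduction (normal order):
  vnil (Eq ((n : Nat) → Nat) (λ (ζ : Nat) → zero) ((λ (f : (j : Nat) → Nat) → f) (λ (τ : Nat) → (λ (v : Nat) → v) zero)))
  ~> vnil (Eq ((n : Nat) → Nat) (λ (ζ : Nat) → zero) (λ (f : Nat) → (λ (j : Nat) → j) zero))
  ~> vnil (Eq ((n : Nat) → Nat) (λ (ζ : Nat) → zero) (λ (f : Nat) → zero))
inferred type:
  Vec (Eq ((n : Nat) → Nat) (λ (ζ : Nat) → zero) (λ (f : Nat) → zero)) zero
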